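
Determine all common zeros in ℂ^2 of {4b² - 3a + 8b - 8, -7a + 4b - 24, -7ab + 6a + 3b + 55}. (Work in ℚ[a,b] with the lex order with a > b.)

{(-4, -1)}

Compute a lex Gröbner basis by Buchberger's algorithm.
f_1 = -3a + 4b² + 8b - 8, LT = a.
f_2 = -7a + 4b - 24, LT = a.
f_3 = -7ab + 6a + 3b + 55, LT = ab.

S(f_1,f_2): lcm = a. S = -4/3b² - 44/21b - 16/21.
  leading term b²: no divisor's leading term divides it; move -4/3b² to the remainder.
  leading term b: no divisor's leading term divides it; move -44/21b to the remainder.
  leading term 1: no divisor's leading term divides it; move -16/21 to the remainder.
  remainder -4/3b² - 44/21b - 16/21 ≠ 0; add h_4 = -4/3b² - 44/21b - 16/21 to the basis.

S(f_1,f_3): lcm = ab. S = 6/7a - 4/3b³ - 8/3b² + 65/21b + 55/7.
  leading term a: subtract (-2/7)·f_1 from 6/7a - 4/3b³ - 8/3b² + 65/21b + 55/7 → -4/3b³ - 32/21b² + 113/21b + 39/7
  leading term b³: subtract (b)·h_4 from -4/3b³ - 32/21b² + 113/21b + 39/7 → 4/7b² + 43/7b + 39/7
  leading term b²: subtract (-3/7)·h_4 from 4/7b² + 43/7b + 39/7 → 257/49b + 257/49
  leading term b: no divisor's leading term divides it; move 257/49b to the remainder.
  leading term 1: no divisor's leading term divides it; move 257/49 to the remainder.
  remainder 257/49b + 257/49 ≠ 0; add h_5 = 257/49b + 257/49 to the basis.

S(f_2,f_3): lcm = ab. S = 6/7a - 4/7b² + 27/7b + 55/7.
  leading term a: subtract (-2/7)·f_1 from 6/7a - 4/7b² + 27/7b + 55/7 → 4/7b² + 43/7b + 39/7
  leading term b²: subtract (-3/7)·h_4 from 4/7b² + 43/7b + 39/7 → 257/49b + 257/49
  leading term b: subtract (1)·h_5 from 257/49b + 257/49 → 0
  remainder 0.

S(f_1,h_4): leading monomials are coprime, so the S-polynomial reduces to 0 (Buchberger's first criterion).
S(f_2,h_4): leading monomials are coprime, so the S-polynomial reduces to 0 (Buchberger's first criterion).
S(f_3,h_4): lcm = ab². S = -17/7ab - 4/7a - 3/7b² - 55/7b.
  leading term ab: subtract (17/21b)·f_1 from -17/7ab - 4/7a - 3/7b² - 55/7b → -4/7a - 68/21b³ - 145/21b² - 29/21b
  leading term a: subtract (4/21)·f_1 from -4/7a - 68/21b³ - 145/21b² - 29/21b → -68/21b³ - 23/3b² - 61/21b + 32/21
  leading term b³: subtract (17/7b)·h_4 from -68/21b³ - 23/3b² - 61/21b + 32/21 → -379/147b² - 155/147b + 32/21
  leading term b²: subtract (379/196)·h_4 from -379/147b² - 155/147b + 32/21 → 1028/343b + 1028/343
  leading term b: subtract (4/7)·h_5 from 1028/343b + 1028/343 → 0
  remainder 0.

S(f_1,h_5): leading monomials are coprime, so the S-polynomial reduces to 0 (Buchberger's first criterion).
S(f_2,h_5): leading monomials are coprime, so the S-polynomial reduces to 0 (Buchberger's first criterion).
S(f_3,h_5): lcm = ab. S = -13/7a - 3/7b - 55/7.
  leading term a: subtract (13/21)·f_1 from -13/7a - 3/7b - 55/7 → -52/21b² - 113/21b - 61/21
  leading term b²: subtract (13/7)·h_4 from -52/21b² - 113/21b - 61/21 → -73/49b - 73/49
  leading term b: subtract (-73/257)·h_5 from -73/49b - 73/49 → 0
  remainder 0.

S(h_4,h_5): lcm = b². S = 4/7b + 4/7.
  leading term b: subtract (28/257)·h_5 from 4/7b + 4/7 → 0
  remainder 0.

Every S-polynomial of the final basis reduces to 0, so we have a Gröbner basis.
Inter-reduce: drop elements whose leading term is divisible by another's, tail-reduce, and make monic.
Reduced Gröbner basis: {a + 4, b + 1}.

Elimination: the polynomial b + 1 lies in the elimination ideal for b, so b ∈ {-1}. For each such b, the remaining basis elements (now univariate) give the rest of the solution.
  b = -1: the earlier basis element becomes a + 4 = 0, giving a = -4 — point (-4, -1).
Substituting each solution back into the original system confirms all equations vanish.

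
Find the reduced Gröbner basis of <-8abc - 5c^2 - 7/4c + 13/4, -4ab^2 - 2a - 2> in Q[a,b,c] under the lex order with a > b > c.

This is the nonlinear analogue of row-reducing a linear system.

f_1 = -8abc - 5c^2 - 7/4c + 13/4, LT = abc.
f_2 = -4ab^2 - 2a - 2, LT = ab^2.

S(f_1,f_2): lcm = ab^2c. S = -1/2ac + 5/8bc^2 + 7/32bc - 13/32b - 1/2c.
  leading term ac: no divisor's leading term divides it; move -1/2ac to the remainder.
  leading term bc^2: no divisor's leading term divides it; move 5/8bc^2 to the remainder.
  leading term bc: no divisor's leading term divides it; move 7/32bc to the remainder.
  leading term b: no divisor's leading term divides it; move -13/32b to the remainder.
  leading term c: no divisor's leading term divides it; move -1/2c to the remainder.
  remainder -1/2ac + 5/8bc^2 + 7/32bc - 13/32b - 1/2c ≠ 0; add g_3 = -1/2ac + 5/8bc^2 + 7/32bc - 13/32b - 1/2c to the basis.

S(f_1,g_3): lcm = abc. S = 5/4b^2c^2 + 7/16b^2c - 13/16b^2 - bc + 5/8c^2 + 7/32c - 13/32.
  leading term b^2c^2: no divisor's leading term divides it; move 5/4b^2c^2 to the remainder.
  leading term b^2c: no divisor's leading term divides it; move 7/16b^2c to the remainder.
  leading term b^2: no divisor's leading term divides it; move -13/16b^2 to the remainder.
  leading term bc: no divisor's leading term divides it; move -bc to the remainder.
  leading term c^2: no divisor's leading term divides it; move 5/8c^2 to the remainder.
  leading term c: no divisor's leading term divides it; move 7/32c to the remainder.
  leading term 1: no divisor's leading term divides it; move -13/32 to the remainder.
  remainder 5/4b^2c^2 + 7/16b^2c - 13/16b^2 - bc + 5/8c^2 + 7/32c - 13/32 ≠ 0; add g_4 = 5/4b^2c^2 + 7/16b^2c - 13/16b^2 - bc + 5/8c^2 + 7/32c - 13/32 to the basis.

The other S-polynomials (S(f_2,g_3), S(f_1,g_4), S(f_2,g_4), S(g_3,g_4)) all reduce to 0 modulo the current basis, so we have a Gröbner basis.
Inter-reduce: drop elements whose leading term is divisible by another's, tail-reduce, and make monic.

G = {ab^2 + 1/2a + 1/2, ac - 5/4bc^2 - 7/16bc + 13/16b + c, b^2c^2 + 7/20b^2c - 13/20b^2 - 4/5bc + 1/2c^2 + 7/40c - 13/40}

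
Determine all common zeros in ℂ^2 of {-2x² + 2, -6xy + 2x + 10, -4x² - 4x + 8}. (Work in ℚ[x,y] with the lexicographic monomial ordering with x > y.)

{(1, 2)}

Compute a lex Gröbner basis by Buchberger's algorithm.
f_1 = -2x² + 2, LT = x².
f_2 = -6xy + 2x + 10, LT = xy.
f_3 = -4x² - 4x + 8, LT = x².

S(f_1,f_2): lcm = x²y. S = ⅓x² + 5/3x - y.
  reduce S modulo (f_1, f_2, f_3):
  remainder 5/3x - y + ⅓ ≠ 0; add h_4 = 5/3x - y + ⅓ to the basis.

S(f_1,f_3): lcm = x². S = -x + 1.
  reduce S modulo (f_1, f_2, f_3, h_4):
  remainder -⅗y + 6/5 ≠ 0; add h_5 = -⅗y + 6/5 to the basis.

The other S-polynomials (S(f_2,f_3), S(f_1,h_4), S(f_2,h_4), S(f_3,h_4), S(f_1,h_5), S(f_2,h_5), S(f_3,h_5), S(h_4,h_5)) all reduce to 0 modulo the current basis, so we have a Gröbner basis.
Inter-reduce: drop elements whose leading term is divisible by another's, tail-reduce, and make monic.
Reduced Gröbner basis: {x - 1, y - 2}.

From the last basis element, y - 2 = 0, so y takes values in {2}. Each choice, substituted upward through the basis, yields the corresponding point(s) of the solution set.
  y = 2: the earlier basis element becomes x - 1 = 0, giving x = 1 — point (1, 2).
This is the nonlinear analogue of row-reducing a linear system.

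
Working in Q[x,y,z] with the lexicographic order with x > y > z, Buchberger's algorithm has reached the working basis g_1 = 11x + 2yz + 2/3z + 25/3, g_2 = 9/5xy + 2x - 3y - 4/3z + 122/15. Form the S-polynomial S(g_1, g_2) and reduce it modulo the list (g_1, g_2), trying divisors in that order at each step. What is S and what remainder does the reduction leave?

lcm(LM(g_1), LM(g_2)) = xy.
S = (lcm/LT(g_1))·g_1 − (lcm/LT(g_2))·g_2 = -10/9x + 2/11y^2z + 2/33yz + 80/33y + 20/27z - 122/27.
Reduce S modulo (g_1, g_2) in that order:
  leading term x: subtract (-10/99)·g_1 from -10/9x + 2/11y^2z + 2/33yz + 80/33y + 20/27z - 122/27 → 2/11y^2z + 26/99yz + 80/33y + 80/99z - 364/99
  leading term y^2z: no divisor's leading term divides it; move 2/11y^2z to the remainder.
  leading term yz: no divisor's leading term divides it; move 26/99yz to the remainder.
  leading term y: no divisor's leading term divides it; move 80/33y to the remainder.
  leading term z: no divisor's leading term divides it; move 80/99z to the remainder.
  leading term 1: no divisor's leading term divides it; move -364/99 to the remainder.
The remainder 2/11y^2z + 26/99yz + 80/33y + 80/99z - 364/99 is nonzero, so it would be added as the next basis element.

S(g_1, g_2) = -10/9x + 2/11y^2z + 2/33yz + 80/33y + 20/27z - 122/27; remainder on division = 2/11y^2z + 26/99yz + 80/33y + 80/99z - 364/99.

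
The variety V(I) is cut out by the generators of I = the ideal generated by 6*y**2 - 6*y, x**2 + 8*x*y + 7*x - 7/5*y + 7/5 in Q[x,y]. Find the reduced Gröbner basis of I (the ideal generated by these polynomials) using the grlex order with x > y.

f_1 = 6*y**2 - 6*y, LT = y**2.
f_2 = x**2 + 8*x*y + 7*x - 7/5*y + 7/5, LT = x**2.

The S-polynomials (S(f_1,f_2)) all reduce to 0 modulo the current basis, so we have a Gröbner basis.

G = {x**2 + 8*x*y + 7*x - 7/5*y + 7/5, y**2 - y}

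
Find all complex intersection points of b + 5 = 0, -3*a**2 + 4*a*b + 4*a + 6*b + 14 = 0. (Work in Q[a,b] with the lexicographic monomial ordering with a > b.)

{(-4, -5), (-4/3, -5)}

Compute a lex Gröbner basis by Buchberger's algorithm.
f_1 = b + 5, LT = b.
f_2 = -3*a**2 + 4*a*b + 4*a + 6*b + 14, LT = a**2.

The S-polynomials (S(f_1,f_2)) all reduce to 0 modulo the current basis, so we have a Gröbner basis.
Inter-reduce: drop elements whose leading term is divisible by another's, tail-reduce, and make monic.
Reduced Gröbner basis: {a**2 + 16/3*a + 16/3, b + 5}.

A lex Gröbner basis eliminates variables successively. Here b + 5 depends only on b, with roots {-5}; lifting each root through the earlier basis elements recovers the full solutions.
  b = -5: the earlier basis element becomes a**2 + 16/3*a + 16/3 = 0, giving a = -4, -4/3 — points (-4, -5), (-4/3, -5).
Check: every point annihilates each of the original generators.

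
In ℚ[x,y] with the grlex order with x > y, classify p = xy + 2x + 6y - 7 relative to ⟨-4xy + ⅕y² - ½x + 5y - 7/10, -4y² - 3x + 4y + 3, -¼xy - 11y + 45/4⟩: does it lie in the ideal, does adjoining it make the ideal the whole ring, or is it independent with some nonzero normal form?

Adjoining xy + 2x + 6y - 7 makes the ideal the whole ring: the system is inconsistent.

First compute the reduced Gröbner basis of I by Buchberger's algorithm.
f_1 = -4xy + ⅕y² - ½x + 5y - 7/10, LT = xy.
f_2 = -4y² - 3x + 4y + 3, LT = y².
f_3 = -¼xy - 11y + 45/4, LT = xy.

S(f_1,f_2): lcm = xy². S = -1/20y³ - ¾x² + 9/8xy - 5/4y² + ¾x + 7/40y.
  leading term y³: subtract (1/80y)·f_2 from -1/20y³ - ¾x² + 9/8xy - 5/4y² + ¾x + 7/40y → -¾x² + 93/80xy - 13/10y² + ¾x + 11/80y
  leading term x²: no divisor's leading term divides it; move -¾x² to the remainder.
  leading term xy: subtract (-93/320)·f_1 from 93/80xy - 13/10y² + ¾x + 11/80y → -1987/1600y² + 387/640x + 509/320y - 651/3200
  leading term y²: subtract (1987/6400)·f_2 from -1987/1600y² + 387/640x + 509/320y - 651/3200 → 9831/6400x + 279/800y - 7263/6400
  leading term x: no divisor's leading term divides it; move 9831/6400x to the remainder.
  leading term y: no divisor's leading term divides it; move 279/800y to the remainder.
  leading term 1: no divisor's leading term divides it; move -7263/6400 to the remainder.
  remainder -¾x² + 9831/6400x + 279/800y - 7263/6400 ≠ 0; add h_4 = -¾x² + 9831/6400x + 279/800y - 7263/6400 to the basis.

S(f_1,f_3): lcm = xy. S = -1/20y² + ⅛x - 181/4y + 1807/40.
  leading term y²: subtract (1/80)·f_2 from -1/20y² + ⅛x - 181/4y + 1807/40 → 13/80x - 453/10y + 3611/80
  leading term x: no divisor's leading term divides it; move 13/80x to the remainder.
  leading term y: no divisor's leading term divides it; move -453/10y to the remainder.
  leading term 1: no divisor's leading term divides it; move 3611/80 to the remainder.
  remainder 13/80x - 453/10y + 3611/80 ≠ 0; add h_5 = 13/80x - 453/10y + 3611/80 to the basis.

S(f_2,f_3): lcm = xy². S = ¾x² - xy - 44y² - ¾x + 45y.
  leading term x²: subtract (-1)·h_4 from ¾x² - xy - 44y² - ¾x + 45y → -xy - 44y² + 5031/6400x + 36279/800y - 7263/6400
  leading term xy: subtract (¼)·f_1 from -xy - 44y² + 5031/6400x + 36279/800y - 7263/6400 → -881/20y² + 5831/6400x + 35279/800y - 6143/6400
  leading term y²: subtract (881/80)·f_2 from -881/20y² + 5831/6400x + 35279/800y - 6143/6400 → 217271/6400x + 39/800y - 217583/6400
  leading term x: subtract (217271/1040)·h_5 from 217271/6400x + 39/800y - 217583/6400 → 9842427/1040y - 9842427/1040
  leading term y: no divisor's leading term divides it; move 9842427/1040y to the remainder.
  leading term 1: no divisor's leading term divides it; move -9842427/1040 to the remainder.
  remainder 9842427/1040y - 9842427/1040 ≠ 0; add h_6 = 9842427/1040y - 9842427/1040 to the basis.

The other S-polynomials (S(f_1,h_4), S(f_2,h_4), S(f_3,h_4), S(f_1,h_5), S(f_2,h_5), S(f_3,h_5), S(h_4,h_5), S(f_1,h_6), S(f_2,h_6), S(f_3,h_6), S(h_4,h_6), S(h_5,h_6)) all reduce to 0 modulo the current basis, so we have a Gröbner basis.
Inter-reduce: drop elements whose leading term is divisible by another's, tail-reduce, and make monic.
Reduced Gröbner basis: {x - 1, y - 1}.
Label its elements g_1 = x - 1, g_2 = y - 1.

Reduce p = xy + 2x + 6y - 7 modulo G:
  leading term xy: subtract (y)·g_1 from xy + 2x + 6y - 7 → 2x + 7y - 7
  leading term x: subtract (2)·g_1 from 2x + 7y - 7 → 7y - 5
  leading term y: subtract (7)·g_2 from 7y - 5 → 2
  leading term 1: no divisor's leading term divides it; move 2 to the remainder.
  normal form = 2.
The normal form is nonzero, so p ∉ I. Since p minus its normal form lies in I, I + (p) = I + (r) where r = 2; decide whether this ideal is the whole ring.
Here r = 2 is a nonzero constant, hence a unit: 1 ∈ I + (p), the Gröbner basis of I + (p) is {1}, and the enlarged system has no common solution — adjoining p is inconsistent.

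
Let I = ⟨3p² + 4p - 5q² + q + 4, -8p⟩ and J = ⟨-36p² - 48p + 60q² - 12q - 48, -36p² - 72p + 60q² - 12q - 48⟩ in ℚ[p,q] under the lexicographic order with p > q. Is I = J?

Yes, the ideals are equal.

For a fixed monomial order, each ideal has a unique reduced Gröbner basis; comparing bases decides equality.
Buchberger on the first generating set:
f_1 = 3p² + 4p - 5q² + q + 4, LT = p².
f_2 = -8p, LT = p.

S(f_1,f_2): lcm = p². S = 4/3p - 5/3q² + ⅓q + 4/3.
  reduce S modulo (f_1, f_2):
  remainder -5/3q² + ⅓q + 4/3 ≠ 0; add g_3 = -5/3q² + ⅓q + 4/3 to the basis.

The other S-polynomials (S(f_1,g_3), S(f_2,g_3)) all reduce to 0 modulo the current basis, so we have a Gröbner basis.
Inter-reduce: drop elements whose leading term is divisible by another's, tail-reduce, and make monic.
Reduced Gröbner basis: {p, q² - ⅕q - ⅘}.

Buchberger on the second generating set:
h_1 = -36p² - 48p + 60q² - 12q - 48, LT = p².
h_2 = -36p² - 72p + 60q² - 12q - 48, LT = p².

S(h_1,h_2): lcm = p². S = -⅔p.
  reduce S modulo (h_1, h_2):
  remainder -⅔p ≠ 0; add k_3 = -⅔p to the basis.

S(h_1,k_3): lcm = p². S = 4/3p - 5/3q² + ⅓q + 4/3.
  reduce S modulo (h_1, h_2, k_3):
  remainder -5/3q² + ⅓q + 4/3 ≠ 0; add k_4 = -5/3q² + ⅓q + 4/3 to the basis.

The other S-polynomials (S(h_2,k_3), S(h_1,k_4), S(h_2,k_4), S(k_3,k_4)) all reduce to 0 modulo the current basis, so we have a Gröbner basis.
Inter-reduce: drop elements whose leading term is divisible by another's, tail-reduce, and make monic.
Reduced Gröbner basis: {p, q² - ⅕q - ⅘}.

The two bases agree; hence the ideals are identical.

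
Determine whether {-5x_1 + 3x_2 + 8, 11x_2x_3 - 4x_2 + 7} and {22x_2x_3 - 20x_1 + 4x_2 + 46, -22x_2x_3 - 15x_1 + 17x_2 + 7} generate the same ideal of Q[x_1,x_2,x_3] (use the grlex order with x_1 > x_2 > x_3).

Two ideals are equal iff their reduced Gröbner bases coincide (the reduced basis is unique for a fixed ordering).
Buchberger on the first generating set:
f_1 = -5x_1 + 3x_2 + 8, LT = x_1.
f_2 = 11x_2x_3 - 4x_2 + 7, LT = x_2x_3.

The S-polynomials (S(f_1,f_2)) all reduce to 0 modulo the current basis, so we have a Gröbner basis.
Inter-reduce: drop elements whose leading term is divisible by another's, tail-reduce, and make monic.
Reduced Gröbner basis: {x_2x_3 - \tfrac{4}{11}x_2 + \tfrac{7}{11}, x_1 - \tfrac{3}{5}x_2 - \tfrac{8}{5}}.

Buchberger on the second generating set:
h_1 = 22x_2x_3 - 20x_1 + 4x_2 + 46, LT = x_2x_3.
h_2 = -22x_2x_3 - 15x_1 + 17x_2 + 7, LT = x_2x_3.

S(h_1,h_2): lcm = x_2x_3. S = -\tfrac{35}{22}x_1 + \tfrac{21}{22}x_2 + \tfrac{53}{22}.
  leading term x_1: no divisor's leading term divides it; move -\tfrac{35}{22}x_1 to the remainder.
  leading term x_2: no divisor's leading term divides it; move \tfrac{21}{22}x_2 to the remainder.
  leading term 1: no divisor's leading term divides it; move \tfrac{53}{22} to the remainder.
  remainder -\tfrac{35}{22}x_1 + \tfrac{21}{22}x_2 + \tfrac{53}{22} ≠ 0; add k_3 = -\tfrac{35}{22}x_1 + \tfrac{21}{22}x_2 + \tfrac{53}{22} to the basis.

The other S-polynomials (S(h_1,k_3), S(h_2,k_3)) all reduce to 0 modulo the current basis, so we have a Gröbner basis.
Inter-reduce: drop elements whose leading term is divisible by another's, tail-reduce, and make monic.
Reduced Gröbner basis: {x_2x_3 - \tfrac{4}{11}x_2 + \tfrac{5}{7}, x_1 - \tfrac{3}{5}x_2 - \tfrac{53}{35}}.

Since the reduced bases disagree, the two ideals are not the same.
The same test decides containment: I ⊆ J iff every generator of I reduces to 0 modulo a Gröbner basis of J.

No, the ideals differ.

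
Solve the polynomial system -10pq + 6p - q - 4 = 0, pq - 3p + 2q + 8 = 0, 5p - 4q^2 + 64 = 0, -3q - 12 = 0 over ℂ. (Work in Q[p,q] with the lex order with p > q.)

Compute a lex Gröbner basis by Buchberger's algorithm.
f_1 = -10pq + 6p - q - 4, LT = pq.
f_2 = pq - 3p + 2q + 8, LT = pq.
f_3 = 5p - 4q^2 + 64, LT = p.
f_4 = -3q - 12, LT = q.

The S-polynomials (S(f_1,f_2), S(f_1,f_3), S(f_1,f_4), S(f_2,f_3), S(f_2,f_4), S(f_3,f_4)) all reduce to 0 modulo the current basis, so we have a Gröbner basis.
Inter-reduce: drop elements whose leading term is divisible by another's, tail-reduce, and make monic.
Reduced Gröbner basis: {p, q + 4}.

The lex basis is triangular: the last element involves only q. Solving q + 4 = 0 gives q ∈ {-4}; substituting each value into the earlier elements determines the remaining variables.
  q = -4: the earlier basis element becomes p = 0, giving p = 0 — point (0, -4).
Substituting each solution back into the original system confirms all equations vanish.
A lex Gröbner basis triangularizes the system, enabling back-substitution.

{(0, -4)}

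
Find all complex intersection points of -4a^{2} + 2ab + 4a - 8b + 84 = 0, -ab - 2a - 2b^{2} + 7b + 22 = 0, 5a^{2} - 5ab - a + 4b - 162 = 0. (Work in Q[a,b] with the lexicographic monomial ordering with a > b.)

{(5, -2)}

Compute a lex Gröbner basis by Buchberger's algorithm.
f_1 = -4a^{2} + 2ab + 4a - 8b + 84, LT = a^{2}.
f_2 = -ab - 2a - 2b^{2} + 7b + 22, LT = ab.
f_3 = 5a^{2} - 5ab - a + 4b - 162, LT = a^{2}.

S(f_1,f_2): lcm = a^{2}b. S = -2a^{2} - \tfrac{5}{2}ab^{2} + 6ab + 22a + 2b^{2} - 21b.
  leading term a^{2}: subtract (\tfrac{1}{2})·f_1 from -2a^{2} - \tfrac{5}{2}ab^{2} + 6ab + 22a + 2b^{2} - 21b → -\tfrac{5}{2}ab^{2} + 5ab + 20a + 2b^{2} - 17b - 42
  leading term ab^{2}: subtract (\tfrac{5}{2}b)·f_2 from -\tfrac{5}{2}ab^{2} + 5ab + 20a + 2b^{2} - 17b - 42 → 10ab + 20a + 5b^{3} - \tfrac{31}{2}b^{2} - 72b - 42
  leading term ab: subtract (-10)·f_2 from 10ab + 20a + 5b^{3} - \tfrac{31}{2}b^{2} - 72b - 42 → 5b^{3} - \tfrac{71}{2}b^{2} - 2b + 178
  leading term b^{3}: no divisor's leading term divides it; move 5b^{3} to the remainder.
  leading term b^{2}: no divisor's leading term divides it; move -\tfrac{71}{2}b^{2} to the remainder.
  leading term b: no divisor's leading term divides it; move -2b to the remainder.
  leading term 1: no divisor's leading term divides it; move 178 to the remainder.
  remainder 5b^{3} - \tfrac{71}{2}b^{2} - 2b + 178 ≠ 0; add h_4 = 5b^{3} - \tfrac{71}{2}b^{2} - 2b + 178 to the basis.

S(f_1,f_3): lcm = a^{2}. S = \tfrac{1}{2}ab - \tfrac{4}{5}a + \tfrac{6}{5}b + \tfrac{57}{5}.
  leading term ab: subtract (-\tfrac{1}{2})·f_2 from \tfrac{1}{2}ab - \tfrac{4}{5}a + \tfrac{6}{5}b + \tfrac{57}{5} → -\tfrac{9}{5}a - b^{2} + \tfrac{47}{10}b + \tfrac{112}{5}
  leading term a: no divisor's leading term divides it; move -\tfrac{9}{5}a to the remainder.
  leading term b^{2}: no divisor's leading term divides it; move -b^{2} to the remainder.
  leading term b: no divisor's leading term divides it; move \tfrac{47}{10}b to the remainder.
  leading term 1: no divisor's leading term divides it; move \tfrac{112}{5} to the remainder.
  remainder -\tfrac{9}{5}a - b^{2} + \tfrac{47}{10}b + \tfrac{112}{5} ≠ 0; add h_5 = -\tfrac{9}{5}a - b^{2} + \tfrac{47}{10}b + \tfrac{112}{5} to the basis.

S(f_2,f_3): lcm = a^{2}b. S = 2a^{2} + 3ab^{2} - \tfrac{34}{5}ab - 22a - \tfrac{4}{5}b^{2} + \tfrac{162}{5}b.
  leading term a^{2}: subtract (-\tfrac{1}{2})·f_1 from 2a^{2} + 3ab^{2} - \tfrac{34}{5}ab - 22a - \tfrac{4}{5}b^{2} + \tfrac{162}{5}b → 3ab^{2} - \tfrac{29}{5}ab - 20a - \tfrac{4}{5}b^{2} + \tfrac{142}{5}b + 42
  leading term ab^{2}: subtract (-3b)·f_2 from 3ab^{2} - \tfrac{29}{5}ab - 20a - \tfrac{4}{5}b^{2} + \tfrac{142}{5}b + 42 → -\tfrac{59}{5}ab - 20a - 6b^{3} + \tfrac{101}{5}b^{2} + \tfrac{472}{5}b + 42
  leading term ab: subtract (\tfrac{59}{5})·f_2 from -\tfrac{59}{5}ab - 20a - 6b^{3} + \tfrac{101}{5}b^{2} + \tfrac{472}{5}b + 42 → \tfrac{18}{5}a - 6b^{3} + \tfrac{219}{5}b^{2} + \tfrac{59}{5}b - \tfrac{1088}{5}
  leading term a: subtract (-2)·h_5 from \tfrac{18}{5}a - 6b^{3} + \tfrac{219}{5}b^{2} + \tfrac{59}{5}b - \tfrac{1088}{5} → -6b^{3} + \tfrac{209}{5}b^{2} + \tfrac{106}{5}b - \tfrac{864}{5}
  leading term b^{3}: subtract (-\tfrac{6}{5})·h_4 from -6b^{3} + \tfrac{209}{5}b^{2} + \tfrac{106}{5}b - \tfrac{864}{5} → -\tfrac{4}{5}b^{2} + \tfrac{94}{5}b + \tfrac{204}{5}
  leading term b^{2}: no divisor's leading term divides it; move -\tfrac{4}{5}b^{2} to the remainder.
  leading term b: no divisor's leading term divides it; move \tfrac{94}{5}b to the remainder.
  leading term 1: no divisor's leading term divides it; move \tfrac{204}{5} to the remainder.
  remainder -\tfrac{4}{5}b^{2} + \tfrac{94}{5}b + \tfrac{204}{5} ≠ 0; add h_6 = -\tfrac{4}{5}b^{2} + \tfrac{94}{5}b + \tfrac{204}{5} to the basis.

S(f_1,h_5): lcm = a^{2}. S = -\tfrac{5}{9}ab^{2} + \tfrac{19}{9}ab + \tfrac{103}{9}a + 2b - 21.
  leading term ab^{2}: subtract (\tfrac{5}{9}b)·f_2 from -\tfrac{5}{9}ab^{2} + \tfrac{19}{9}ab + \tfrac{103}{9}a + 2b - 21 → \tfrac{29}{9}ab + \tfrac{103}{9}a + \tfrac{10}{9}b^{3} - \tfrac{35}{9}b^{2} - \tfrac{92}{9}b - 21
  leading term ab: subtract (-\tfrac{29}{9})·f_2 from \tfrac{29}{9}ab + \tfrac{103}{9}a + \tfrac{10}{9}b^{3} - \tfrac{35}{9}b^{2} - \tfrac{92}{9}b - 21 → 5a + \tfrac{10}{9}b^{3} - \tfrac{31}{3}b^{2} + \tfrac{37}{3}b + \tfrac{449}{9}
  leading term a: subtract (-\tfrac{25}{9})·h_5 from 5a + \tfrac{10}{9}b^{3} - \tfrac{31}{3}b^{2} + \tfrac{37}{3}b + \tfrac{449}{9} → \tfrac{10}{9}b^{3} - \tfrac{118}{9}b^{2} + \tfrac{457}{18}b + \tfrac{1009}{9}
  leading term b^{3}: subtract (\tfrac{2}{9})·h_4 from \tfrac{10}{9}b^{3} - \tfrac{118}{9}b^{2} + \tfrac{457}{18}b + \tfrac{1009}{9} → -\tfrac{47}{9}b^{2} + \tfrac{155}{6}b + \tfrac{653}{9}
  leading term b^{2}: subtract (\tfrac{235}{36})·h_6 from -\tfrac{47}{9}b^{2} + \tfrac{155}{6}b + \tfrac{653}{9} → -\tfrac{872}{9}b - \tfrac{1744}{9}
  leading term b: no divisor's leading term divides it; move -\tfrac{872}{9}b to the remainder.
  leading term 1: no divisor's leading term divides it; move -\tfrac{1744}{9} to the remainder.
  remainder -\tfrac{872}{9}b - \tfrac{1744}{9} ≠ 0; add h_7 = -\tfrac{872}{9}b - \tfrac{1744}{9} to the basis.

The other S-polynomials (S(f_1,h_4), S(f_2,h_4), S(f_3,h_4), S(f_2,h_5), S(f_3,h_5), S(h_4,h_5), S(f_1,h_6), S(f_2,h_6), S(f_3,h_6), S(h_4,h_6), S(h_5,h_6), S(f_1,h_7), S(f_2,h_7), S(f_3,h_7), S(h_4,h_7), S(h_5,h_7), S(h_6,h_7)) all reduce to 0 modulo the current basis, so we have a Gröbner basis.
Inter-reduce: drop elements whose leading term is divisible by another's, tail-reduce, and make monic.
Reduced Gröbner basis: {a - 5, b + 2}.

A lex Gröbner basis eliminates variables successively. Here b + 2 depends only on b, with roots {-2}; lifting each root through the earlier basis elements recovers the full solutions.
  b = -2: the earlier basis element becomes a - 5 = 0, giving a = 5 — point (5, -2).
Check: every point annihilates each of the original generators.
Zero-dimensionality of the ideal guarantees finitely many solutions over ℂ.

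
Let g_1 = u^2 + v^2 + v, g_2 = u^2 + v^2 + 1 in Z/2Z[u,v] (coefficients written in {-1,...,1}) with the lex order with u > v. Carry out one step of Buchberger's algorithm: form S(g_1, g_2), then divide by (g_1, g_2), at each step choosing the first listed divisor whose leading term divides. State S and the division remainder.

S(g_1, g_2) = v + 1; remainder on division = v + 1.

lcm(LM(g_1), LM(g_2)) = u^2.
S = (lcm/LT(g_1))·g_1 − (lcm/LT(g_2))·g_2 = v + 1.
Reduce S modulo (g_1, g_2) in that order:
  leading term v: no divisor's leading term divides it; move v to the remainder.
  leading term 1: no divisor's leading term divides it; move 1 to the remainder.
The remainder v + 1 is nonzero, so it would be added as the next basis element.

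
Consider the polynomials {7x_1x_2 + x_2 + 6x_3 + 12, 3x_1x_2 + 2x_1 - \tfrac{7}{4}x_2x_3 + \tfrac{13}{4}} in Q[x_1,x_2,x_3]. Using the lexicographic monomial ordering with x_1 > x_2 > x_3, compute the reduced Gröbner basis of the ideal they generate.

G = {x_1 - \tfrac{7}{8}x_2x_3 - \tfrac{3}{14}x_2 - \tfrac{9}{7}x_3 - \tfrac{53}{56}, x_2^{2}x_3 + \tfrac{12}{49}x_2^{2} + \tfrac{72}{49}x_2x_3 + \tfrac{61}{49}x_2 + \tfrac{48}{49}x_3 + \tfrac{96}{49}}

This is the nonlinear analogue of row-reducing a linear system.

f_1 = 7x_1x_2 + x_2 + 6x_3 + 12, LT = x_1x_2.
f_2 = 3x_1x_2 + 2x_1 - \tfrac{7}{4}x_2x_3 + \tfrac{13}{4}, LT = x_1x_2.

S(f_1,f_2): lcm = x_1x_2. S = -\tfrac{2}{3}x_1 + \tfrac{7}{12}x_2x_3 + \tfrac{1}{7}x_2 + \tfrac{6}{7}x_3 + \tfrac{53}{84}.
  reduce S modulo (f_1, f_2):
  remainder -\tfrac{2}{3}x_1 + \tfrac{7}{12}x_2x_3 + \tfrac{1}{7}x_2 + \tfrac{6}{7}x_3 + \tfrac{53}{84} ≠ 0; add g_3 = -\tfrac{2}{3}x_1 + \tfrac{7}{12}x_2x_3 + \tfrac{1}{7}x_2 + \tfrac{6}{7}x_3 + \tfrac{53}{84} to the basis.

S(f_1,g_3): lcm = x_1x_2. S = \tfrac{7}{8}x_2^{2}x_3 + \tfrac{3}{14}x_2^{2} + \tfrac{9}{7}x_2x_3 + \tfrac{61}{56}x_2 + \tfrac{6}{7}x_3 + \tfrac{12}{7}.
  reduce S modulo (f_1, f_2, g_3):
  remainder \tfrac{7}{8}x_2^{2}x_3 + \tfrac{3}{14}x_2^{2} + \tfrac{9}{7}x_2x_3 + \tfrac{61}{56}x_2 + \tfrac{6}{7}x_3 + \tfrac{12}{7} ≠ 0; add g_4 = \tfrac{7}{8}x_2^{2}x_3 + \tfrac{3}{14}x_2^{2} + \tfrac{9}{7}x_2x_3 + \tfrac{61}{56}x_2 + \tfrac{6}{7}x_3 + \tfrac{12}{7} to the basis.

The other S-polynomials (S(f_2,g_3), S(f_1,g_4), S(f_2,g_4), S(g_3,g_4)) all reduce to 0 modulo the current basis, so we have a Gröbner basis.
Inter-reduce: drop elements whose leading term is divisible by another's, tail-reduce, and make monic.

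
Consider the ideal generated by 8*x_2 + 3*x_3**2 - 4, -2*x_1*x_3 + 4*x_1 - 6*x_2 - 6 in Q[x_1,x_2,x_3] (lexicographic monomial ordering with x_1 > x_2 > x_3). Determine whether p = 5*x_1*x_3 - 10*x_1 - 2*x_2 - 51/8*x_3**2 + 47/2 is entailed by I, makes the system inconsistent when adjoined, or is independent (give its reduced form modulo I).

First compute the reduced Gröbner basis of I by Buchberger's algorithm.
f_1 = 8*x_2 + 3*x_3**2 - 4, LT = x_2.
f_2 = -2*x_1*x_3 + 4*x_1 - 6*x_2 - 6, LT = x_1*x_3.

S(f_1,f_2): leading monomials are coprime, so the S-polynomial reduces to 0 (Buchberger's first criterion).
Every S-polynomial of the final basis reduces to 0, so we have a Gröbner basis.
Inter-reduce: drop elements whose leading term is divisible by another's, tail-reduce, and make monic.
Reduced Gröbner basis: {x_1*x_3 - 2*x_1 - 9/8*x_3**2 + 9/2, x_2 + 3/8*x_3**2 - 1/2}.
Label its elements g_1 = x_1*x_3 - 2*x_1 - 9/8*x_3**2 + 9/2, g_2 = x_2 + 3/8*x_3**2 - 1/2.

Reduce p = 5*x_1*x_3 - 10*x_1 - 2*x_2 - 51/8*x_3**2 + 47/2 modulo G:
  leading term x_1*x_3: subtract (5)·g_1 from 5*x_1*x_3 - 10*x_1 - 2*x_2 - 51/8*x_3**2 + 47/2 → -2*x_2 - 3/4*x_3**2 + 1
  leading term x_2: subtract (-2)·g_2 from -2*x_2 - 3/4*x_3**2 + 1 → 0
  normal form = 0.
Since the normal form is 0, p ∈ I.

The remainder on division by a Gröbner basis is unique — it is the normal form.

5*x_1*x_3 - 10*x_1 - 2*x_2 - 51/8*x_3**2 + 47/2 lies in I (it reduces to 0).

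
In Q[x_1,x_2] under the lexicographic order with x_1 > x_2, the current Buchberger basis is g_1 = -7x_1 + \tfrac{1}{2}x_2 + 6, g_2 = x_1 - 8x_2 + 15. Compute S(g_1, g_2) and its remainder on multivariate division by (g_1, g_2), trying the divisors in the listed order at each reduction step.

lcm(LM(g_1), LM(g_2)) = x_1.
S = (lcm/LT(g_1))·g_1 − (lcm/LT(g_2))·g_2 = \tfrac{111}{14}x_2 - \tfrac{111}{7}.
Reduce S modulo (g_1, g_2) in that order:
  leading term x_2: no divisor's leading term divides it; move \tfrac{111}{14}x_2 to the remainder.
  leading term 1: no divisor's leading term divides it; move -\tfrac{111}{7} to the remainder.
The remainder \tfrac{111}{14}x_2 - \tfrac{111}{7} is nonzero, so it would be added as the next basis element.

S(g_1, g_2) = \tfrac{111}{14}x_2 - \tfrac{111}{7}; remainder on division = \tfrac{111}{14}x_2 - \tfrac{111}{7}.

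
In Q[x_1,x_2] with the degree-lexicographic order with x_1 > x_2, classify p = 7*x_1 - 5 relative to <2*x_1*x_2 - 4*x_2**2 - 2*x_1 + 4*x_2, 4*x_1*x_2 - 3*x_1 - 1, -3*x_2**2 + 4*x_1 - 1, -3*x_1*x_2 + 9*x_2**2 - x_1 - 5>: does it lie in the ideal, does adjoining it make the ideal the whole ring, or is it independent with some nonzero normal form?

First compute the reduced Gröbner basis of I by Buchberger's algorithm.
f_1 = 2*x_1*x_2 - 4*x_2**2 - 2*x_1 + 4*x_2, LT = x_1*x_2.
f_2 = 4*x_1*x_2 - 3*x_1 - 1, LT = x_1*x_2.
f_3 = -3*x_2**2 + 4*x_1 - 1, LT = x_2**2.
f_4 = -3*x_1*x_2 + 9*x_2**2 - x_1 - 5, LT = x_1*x_2.

S(f_1,f_2): lcm = x_1*x_2. S = -2*x_2**2 - 1/4*x_1 + 2*x_2 + 1/4.
  leading term x_2**2: subtract (2/3)·f_3 from -2*x_2**2 - 1/4*x_1 + 2*x_2 + 1/4 → -35/12*x_1 + 2*x_2 + 11/12
  leading term x_1: no divisor's leading term divides it; move -35/12*x_1 to the remainder.
  leading term x_2: no divisor's leading term divides it; move 2*x_2 to the remainder.
  leading term 1: no divisor's leading term divides it; move 11/12 to the remainder.
  remainder -35/12*x_1 + 2*x_2 + 11/12 ≠ 0; add h_5 = -35/12*x_1 + 2*x_2 + 11/12 to the basis.

S(f_1,f_3): lcm = x_1*x_2**2. S = -2*x_2**3 + 4/3*x_1**2 - x_1*x_2 + 2*x_2**2 - 1/3*x_1.
  leading term x_2**3: subtract (2/3*x_2)·f_3 from -2*x_2**3 + 4/3*x_1**2 - x_1*x_2 + 2*x_2**2 - 1/3*x_1 → 4/3*x_1**2 - 11/3*x_1*x_2 + 2*x_2**2 - 1/3*x_1 + 2/3*x_2
  leading term x_1**2: subtract (-16/35*x_1)·h_5 from 4/3*x_1**2 - 11/3*x_1*x_2 + 2*x_2**2 - 1/3*x_1 + 2/3*x_2 → -289/105*x_1*x_2 + 2*x_2**2 + 3/35*x_1 + 2/3*x_2
  leading term x_1*x_2: subtract (-289/210)·f_1 from -289/105*x_1*x_2 + 2*x_2**2 + 3/35*x_1 + 2/3*x_2 → -368/105*x_2**2 - 8/3*x_1 + 216/35*x_2
  leading term x_2**2: subtract (368/315)·f_3 from -368/105*x_2**2 - 8/3*x_1 + 216/35*x_2 → -2312/315*x_1 + 216/35*x_2 + 368/315
  leading term x_1: subtract (9248/3675)·h_5 from -2312/315*x_1 + 216/35*x_2 + 368/315 → 4184/3675*x_2 - 4184/3675
  leading term x_2: no divisor's leading term divides it; move 4184/3675*x_2 to the remainder.
  leading term 1: no divisor's leading term divides it; move -4184/3675 to the remainder.
  remainder 4184/3675*x_2 - 4184/3675 ≠ 0; add h_6 = 4184/3675*x_2 - 4184/3675 to the basis.

S(f_1,f_4): lcm = x_1*x_2. S = x_2**2 - 4/3*x_1 + 2*x_2 - 5/3.
  leading term x_2**2: subtract (-1/3)·f_3 from x_2**2 - 4/3*x_1 + 2*x_2 - 5/3 → 2*x_2 - 2
  leading term x_2: subtract (3675/2092)·h_6 from 2*x_2 - 2 → 0
  remainder 0.

S(f_2,f_3): lcm = x_1*x_2**2. S = 4/3*x_1**2 - 3/4*x_1*x_2 - 1/3*x_1 - 1/4*x_2.
  leading term x_1**2: subtract (-16/35*x_1)·h_5 from 4/3*x_1**2 - 3/4*x_1*x_2 - 1/3*x_1 - 1/4*x_2 → 23/140*x_1*x_2 + 3/35*x_1 - 1/4*x_2
  leading term x_1*x_2: subtract (23/280)·f_1 from 23/140*x_1*x_2 + 3/35*x_1 - 1/4*x_2 → 23/70*x_2**2 + 1/4*x_1 - 81/140*x_2
  leading term x_2**2: subtract (-23/210)·f_3 from 23/70*x_2**2 + 1/4*x_1 - 81/140*x_2 → 289/420*x_1 - 81/140*x_2 - 23/210
  leading term x_1: subtract (-289/1225)·h_5 from 289/420*x_1 - 81/140*x_2 - 23/210 → -523/4900*x_2 + 523/4900
  leading term x_2: subtract (-3/32)·h_6 from -523/4900*x_2 + 523/4900 → 0
  remainder 0.

S(f_2,f_4): lcm = x_1*x_2. S = 3*x_2**2 - 13/12*x_1 - 23/12.
  leading term x_2**2: subtract (-1)·f_3 from 3*x_2**2 - 13/12*x_1 - 23/12 → 35/12*x_1 - 35/12
  leading term x_1: subtract (-1)·h_5 from 35/12*x_1 - 35/12 → 2*x_2 - 2
  leading term x_2: subtract (3675/2092)·h_6 from 2*x_2 - 2 → 0
  remainder 0.

S(f_3,f_4): lcm = x_1*x_2**2. S = 3*x_2**3 - 4/3*x_1**2 - 1/3*x_1*x_2 + 1/3*x_1 - 5/3*x_2.
  leading term x_2**3: subtract (-x_2)·f_3 from 3*x_2**3 - 4/3*x_1**2 - 1/3*x_1*x_2 + 1/3*x_1 - 5/3*x_2 → -4/3*x_1**2 + 11/3*x_1*x_2 + 1/3*x_1 - 8/3*x_2
  leading term x_1**2: subtract (16/35*x_1)·h_5 from -4/3*x_1**2 + 11/3*x_1*x_2 + 1/3*x_1 - 8/3*x_2 → 289/105*x_1*x_2 - 3/35*x_1 - 8/3*x_2
  leading term x_1*x_2: subtract (289/210)·f_1 from 289/105*x_1*x_2 - 3/35*x_1 - 8/3*x_2 → 578/105*x_2**2 + 8/3*x_1 - 286/35*x_2
  leading term x_2**2: subtract (-578/315)·f_3 from 578/105*x_2**2 + 8/3*x_1 - 286/35*x_2 → 3152/315*x_1 - 286/35*x_2 - 578/315
  leading term x_1: subtract (-12608/3675)·h_5 from 3152/315*x_1 - 286/35*x_2 - 578/315 → -4814/3675*x_2 + 4814/3675
  leading term x_2: subtract (-2407/2092)·h_6 from -4814/3675*x_2 + 4814/3675 → 0
  remainder 0.

S(f_1,h_5): lcm = x_1*x_2. S = -46/35*x_2**2 - x_1 + 81/35*x_2.
  leading term x_2**2: subtract (46/105)·f_3 from -46/35*x_2**2 - x_1 + 81/35*x_2 → -289/105*x_1 + 81/35*x_2 + 46/105
  leading term x_1: subtract (1156/1225)·h_5 from -289/105*x_1 + 81/35*x_2 + 46/105 → 523/1225*x_2 - 523/1225
  leading term x_2: subtract (3/8)·h_6 from 523/1225*x_2 - 523/1225 → 0
  remainder 0.

S(f_2,h_5): lcm = x_1*x_2. S = 24/35*x_2**2 - 3/4*x_1 + 11/35*x_2 - 1/4.
  leading term x_2**2: subtract (-8/35)·f_3 from 24/35*x_2**2 - 3/4*x_1 + 11/35*x_2 - 1/4 → 23/140*x_1 + 11/35*x_2 - 67/140
  leading term x_1: subtract (-69/1225)·h_5 from 23/140*x_1 + 11/35*x_2 - 67/140 → 523/1225*x_2 - 523/1225
  leading term x_2: subtract (3/8)·h_6 from 523/1225*x_2 - 523/1225 → 0
  remainder 0.

S(f_3,h_5): leading monomials are coprime, so the S-polynomial reduces to 0 (Buchberger's first criterion).
S(f_4,h_5): lcm = x_1*x_2. S = -81/35*x_2**2 + 1/3*x_1 + 11/35*x_2 + 5/3.
  leading term x_2**2: subtract (27/35)·f_3 from -81/35*x_2**2 + 1/3*x_1 + 11/35*x_2 + 5/3 → -289/105*x_1 + 11/35*x_2 + 256/105
  leading term x_1: subtract (1156/1225)·h_5 from -289/105*x_1 + 11/35*x_2 + 256/105 → -1927/1225*x_2 + 1927/1225
  leading term x_2: subtract (-5781/4184)·h_6 from -1927/1225*x_2 + 1927/1225 → 0
  remainder 0.

S(f_1,h_6): lcm = x_1*x_2. S = -2*x_2**2 + 2*x_2.
  leading term x_2**2: subtract (2/3)·f_3 from -2*x_2**2 + 2*x_2 → -8/3*x_1 + 2*x_2 + 2/3
  leading term x_1: subtract (32/35)·h_5 from -8/3*x_1 + 2*x_2 + 2/3 → 6/35*x_2 - 6/35
  leading term x_2: subtract (315/2092)·h_6 from 6/35*x_2 - 6/35 → 0
  remainder 0.

S(f_2,h_6): lcm = x_1*x_2. S = 1/4*x_1 - 1/4.
  leading term x_1: subtract (-3/35)·h_5 from 1/4*x_1 - 1/4 → 6/35*x_2 - 6/35
  leading term x_2: subtract (315/2092)·h_6 from 6/35*x_2 - 6/35 → 0
  remainder 0.

S(f_3,h_6): lcm = x_2**2. S = -4/3*x_1 + x_2 + 1/3.
  leading term x_1: subtract (16/35)·h_5 from -4/3*x_1 + x_2 + 1/3 → 3/35*x_2 - 3/35
  leading term x_2: subtract (315/4184)·h_6 from 3/35*x_2 - 3/35 → 0
  remainder 0.

S(f_4,h_6): lcm = x_1*x_2. S = -3*x_2**2 + 4/3*x_1 + 5/3.
  leading term x_2**2: subtract (1)·f_3 from -3*x_2**2 + 4/3*x_1 + 5/3 → -8/3*x_1 + 8/3
  leading term x_1: subtract (32/35)·h_5 from -8/3*x_1 + 8/3 → -64/35*x_2 + 64/35
  leading term x_2: subtract (-840/523)·h_6 from -64/35*x_2 + 64/35 → 0
  remainder 0.

S(h_5,h_6): leading monomials are coprime, so the S-polynomial reduces to 0 (Buchberger's first criterion).
Every S-polynomial of the final basis reduces to 0, so we have a Gröbner basis.
Inter-reduce: drop elements whose leading term is divisible by another's, tail-reduce, and make monic.
Reduced Gröbner basis: {x_1 - 1, x_2 - 1}.
Label its elements g_1 = x_1 - 1, g_2 = x_2 - 1.

Reduce p = 7*x_1 - 5 modulo G:
  leading term x_1: subtract (7)·g_1 from 7*x_1 - 5 → 2
  leading term 1: no divisor's leading term divides it; move 2 to the remainder.
  normal form = 2.
The normal form is nonzero, so p ∉ I. Since p minus its normal form lies in I, I + (p) = I + (r) where r = 2; decide whether this ideal is the whole ring.
Here r = 2 is a nonzero constant, hence a unit: 1 ∈ I + (p), the Gröbner basis of I + (p) is {1}, and the enlarged system has no common solution — adjoining p is inconsistent.

Adjoining 7*x_1 - 5 makes the ideal the whole ring: the system is inconsistent.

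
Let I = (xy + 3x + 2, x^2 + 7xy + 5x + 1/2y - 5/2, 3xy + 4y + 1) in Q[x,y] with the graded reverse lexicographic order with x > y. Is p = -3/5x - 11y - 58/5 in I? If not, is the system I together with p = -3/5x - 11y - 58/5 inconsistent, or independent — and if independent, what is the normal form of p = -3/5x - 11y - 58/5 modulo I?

First compute the reduced Gröbner basis of I by Buchberger's algorithm.
f_1 = xy + 3x + 2, LT = xy.
f_2 = x^2 + 7xy + 5x + 1/2y - 5/2, LT = x^2.
f_3 = 3xy + 4y + 1, LT = xy.

S(f_1,f_2): lcm = x^2y. S = -7xy^2 + 3x^2 - 5xy - 1/2y^2 + 2x + 5/2y.
  reduce S modulo (f_1, f_2, f_3):
  remainder -1/2y^2 + 2x + 15y + 35/2 ≠ 0; add h_4 = -1/2y^2 + 2x + 15y + 35/2 to the basis.

S(f_1,f_3): lcm = xy. S = 3x - 4/3y + 5/3.
  reduce S modulo (f_1, f_2, f_3, h_4):
  remainder 3x - 4/3y + 5/3 ≠ 0; add h_5 = 3x - 4/3y + 5/3 to the basis.

S(f_2,f_3): lcm = x^2y. S = 7xy^2 + 11/3xy + 1/2y^2 - 1/3x - 5/2y.
  reduce S modulo (f_1, f_2, f_3, h_4, h_5):
  remainder 1207/54y + 1207/54 ≠ 0; add h_6 = 1207/54y + 1207/54 to the basis.

The other S-polynomials (S(f_1,h_4), S(f_2,h_4), S(f_3,h_4), S(f_1,h_5), S(f_2,h_5), S(f_3,h_5), S(h_4,h_5), S(f_1,h_6), S(f_2,h_6), S(f_3,h_6), S(h_4,h_6), S(h_5,h_6)) all reduce to 0 modulo the current basis, so we have a Gröbner basis.
Inter-reduce: drop elements whose leading term is divisible by another's, tail-reduce, and make monic.
Reduced Gröbner basis: {x + 1, y + 1}.
Label its elements g_1 = x + 1, g_2 = y + 1.

Reduce p = -3/5x - 11y - 58/5 modulo G:
  leading term x: subtract (-3/5)·g_1 from -3/5x - 11y - 58/5 → -11y - 11
  leading term y: subtract (-11)·g_2 from -11y - 11 → 0
  normal form = 0.
Since the normal form is 0, p ∈ I.

Ideal membership is decidable via reduction modulo a Gröbner basis.

-3/5x - 11y - 58/5 lies in I (it reduces to 0).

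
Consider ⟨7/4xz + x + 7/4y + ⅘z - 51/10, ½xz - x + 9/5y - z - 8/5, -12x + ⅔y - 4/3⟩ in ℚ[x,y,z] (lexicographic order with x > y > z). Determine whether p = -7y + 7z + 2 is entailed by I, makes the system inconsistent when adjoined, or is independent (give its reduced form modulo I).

First compute the reduced Gröbner basis of I by Buchberger's algorithm.
f_1 = 7/4xz + x + 7/4y + ⅘z - 51/10, LT = xz.
f_2 = ½xz - x + 9/5y - z - 8/5, LT = xz.
f_3 = -12x + ⅔y - 4/3, LT = x.

S(f_1,f_2): lcm = xz. S = 18/7x - 13/5y + 86/35z + 2/7.
  reduce S modulo (f_1, f_2, f_3):
  remainder -86/35y + 86/35z ≠ 0; add h_4 = -86/35y + 86/35z to the basis.

S(f_1,f_3): lcm = xz. S = 4/7x + 1/18yz + y + 109/315z - 102/35.
  reduce S modulo (f_1, f_2, f_3, h_4):
  remainder 1/18z² + 62/45z - 134/45 ≠ 0; add h_5 = 1/18z² + 62/45z - 134/45 to the basis.

The other S-polynomials (S(f_2,f_3), S(f_1,h_4), S(f_2,h_4), S(f_3,h_4), S(f_1,h_5), S(f_2,h_5), S(f_3,h_5), S(h_4,h_5)) all reduce to 0 modulo the current basis, so we have a Gröbner basis.
Inter-reduce: drop elements whose leading term is divisible by another's, tail-reduce, and make monic.
Reduced Gröbner basis: {x - 1/18z + 1/9, y - z, z² + 124/5z - 268/5}.
Label its elements g_1 = x - 1/18z + 1/9, g_2 = y - z, g_3 = z² + 124/5z - 268/5.

Reduce p = -7y + 7z + 2 modulo G:
  leading term y: subtract (-7)·g_2 from -7y + 7z + 2 → 2
  leading term 1: no divisor's leading term divides it; move 2 to the remainder.
  normal form = 2.
The normal form is nonzero, so p ∉ I. Since p minus its normal form lies in I, I + (p) = I + (r) where r = 2; decide whether this ideal is the whole ring.
Here r = 2 is a nonzero constant, hence a unit: 1 ∈ I + (p), the Gröbner basis of I + (p) is {1}, and the enlarged system has no common solution — adjoining p is inconsistent.

Adjoining -7y + 7z + 2 makes the ideal the whole ring: the system is inconsistent.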